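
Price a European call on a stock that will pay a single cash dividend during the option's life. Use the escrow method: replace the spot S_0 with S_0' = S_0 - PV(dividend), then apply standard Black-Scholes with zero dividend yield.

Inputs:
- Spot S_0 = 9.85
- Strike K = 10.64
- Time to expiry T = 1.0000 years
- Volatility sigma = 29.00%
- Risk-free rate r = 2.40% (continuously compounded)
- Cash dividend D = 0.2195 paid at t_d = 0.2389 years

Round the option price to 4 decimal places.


Answer: Price = 0.8147

Derivation:
PV(D) = D * exp(-r * t_d) = 0.2195 * 0.99428281 = 0.21824508
S_0' = S_0 - PV(D) = 9.8500 - 0.21824508 = 9.63175492
d1 = (ln(S_0'/K) + (r + sigma^2/2)*T) / (sigma*sqrt(T)) = -0.11553462
d2 = d1 - sigma*sqrt(T) = -0.40553462
exp(-rT) = 0.97628571
N(d1) = 0.45401069; N(d2) = 0.34254229
C = S_0' * N(d1) - K * exp(-rT) * N(d2) = 9.63175492 * 0.45401069 - 10.6400 * 0.97628571 * 0.34254229 = 0.8147


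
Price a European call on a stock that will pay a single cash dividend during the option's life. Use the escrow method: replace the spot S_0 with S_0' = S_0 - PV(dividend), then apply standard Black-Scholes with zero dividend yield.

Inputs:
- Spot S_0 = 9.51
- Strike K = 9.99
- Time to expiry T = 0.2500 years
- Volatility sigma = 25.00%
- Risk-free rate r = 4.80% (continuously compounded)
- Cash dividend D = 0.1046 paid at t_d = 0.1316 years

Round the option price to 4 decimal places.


PV(D) = D * exp(-r * t_d) = 0.1046 * 0.99370311 = 0.10394135
S_0' = S_0 - PV(D) = 9.5100 - 0.10394135 = 9.40605865
d1 = (ln(S_0'/K) + (r + sigma^2/2)*T) / (sigma*sqrt(T)) = -0.32334459
d2 = d1 - sigma*sqrt(T) = -0.44834459
exp(-rT) = 0.98807171
N(d1) = 0.37321715; N(d2) = 0.32695226
C = S_0' * N(d1) - K * exp(-rT) * N(d2) = 9.40605865 * 0.37321715 - 9.9900 * 0.98807171 * 0.32695226 = 0.2832

Answer: Price = 0.2832


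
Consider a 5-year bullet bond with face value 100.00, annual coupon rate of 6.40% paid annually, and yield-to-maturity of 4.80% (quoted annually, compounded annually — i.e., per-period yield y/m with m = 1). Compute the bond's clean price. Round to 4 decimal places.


Answer: Price = 106.9656

Derivation:
Coupon per period c = face * coupon_rate / m = 6.400000
Periods per year m = 1; per-period yield y/m = 0.048000
Number of cashflows N = 5
Cashflows (t years, CF_t, discount factor 1/(1+y/m)^(m*t), PV):
  t = 1.0000: CF_t = 6.400000, DF = 0.954198, PV = 6.106870
  t = 2.0000: CF_t = 6.400000, DF = 0.910495, PV = 5.827166
  t = 3.0000: CF_t = 6.400000, DF = 0.868793, PV = 5.560273
  t = 4.0000: CF_t = 6.400000, DF = 0.829001, PV = 5.305604
  t = 5.0000: CF_t = 106.400000, DF = 0.791031, PV = 84.165715
Price P = sum_t PV_t = 106.965628


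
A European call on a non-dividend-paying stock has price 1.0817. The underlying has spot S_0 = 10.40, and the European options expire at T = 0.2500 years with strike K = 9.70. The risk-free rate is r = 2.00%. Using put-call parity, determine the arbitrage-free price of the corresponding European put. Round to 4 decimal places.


Answer: Put price = 0.3333

Derivation:
Put-call parity: C - P = S_0 * exp(-qT) - K * exp(-rT).
S_0 * exp(-qT) = 10.4000 * 1.00000000 = 10.40000000
K * exp(-rT) = 9.7000 * 0.99501248 = 9.65162105
P = C - S*exp(-qT) + K*exp(-rT)
P = 1.0817 - 10.40000000 + 9.65162105 = 0.3333


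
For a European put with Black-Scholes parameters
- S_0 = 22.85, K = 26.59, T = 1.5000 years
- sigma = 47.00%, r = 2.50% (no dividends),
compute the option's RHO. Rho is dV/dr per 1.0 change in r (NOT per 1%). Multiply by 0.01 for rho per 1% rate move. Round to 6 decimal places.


Answer: Rho = -26.373975

Derivation:
d1 = 0.0896251135; d2 = -0.4860049761
phi(d1) = 0.3973432097; exp(-qT) = 1.0000000000; exp(-rT) = 0.9631944177
N(-d2) = 0.6865181811
Rho = -K*T*exp(-rT)*N(-d2) = -26.5900 * 1.5000 * 0.9631944177 * 0.6865181811 = -26.373975


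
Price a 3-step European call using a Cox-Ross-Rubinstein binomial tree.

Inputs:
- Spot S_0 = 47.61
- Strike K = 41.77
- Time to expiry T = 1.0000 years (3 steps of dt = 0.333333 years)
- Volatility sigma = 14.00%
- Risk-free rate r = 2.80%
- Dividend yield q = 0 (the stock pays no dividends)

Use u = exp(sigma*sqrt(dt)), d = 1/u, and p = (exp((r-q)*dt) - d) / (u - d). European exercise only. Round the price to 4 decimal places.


Answer: Price = V(0,0) = 7.4171

Derivation:
dt = T/N = 0.333333
u = exp(sigma*sqrt(dt)) = 1.084186; d = 1/u = 0.922351
p = (exp((r-q)*dt) - d) / (u - d) = 0.537746
Discount per step: exp(-r*dt) = 0.990710
Stock lattice S(k, i) with i counting down-moves:
  k=0: S(0,0) = 47.6100
  k=1: S(1,0) = 51.6181; S(1,1) = 43.9131
  k=2: S(2,0) = 55.9636; S(2,1) = 47.6100; S(2,2) = 40.5034
  k=3: S(3,0) = 60.6749; S(3,1) = 51.6181; S(3,2) = 43.9131; S(3,3) = 37.3583
Terminal payoffs V(N, i) = max(S_T - K, 0):
  V(3,0) = 18.904890; V(3,1) = 9.848073; V(3,2) = 2.143149; V(3,3) = 0.000000
Backward induction: V(k, i) = exp(-r*dt) * [p * V(k+1, i) + (1-p) * V(k+1, i+1)].
  V(2,0) = exp(-r*dt) * [p*18.904890 + (1-p)*9.848073] = 14.581607
  V(2,1) = exp(-r*dt) * [p*9.848073 + (1-p)*2.143149] = 6.228040
  V(2,2) = exp(-r*dt) * [p*2.143149 + (1-p)*0.000000] = 1.141763
  V(1,0) = exp(-r*dt) * [p*14.581607 + (1-p)*6.228040] = 10.620547
  V(1,1) = exp(-r*dt) * [p*6.228040 + (1-p)*1.141763] = 3.840872
  V(0,0) = exp(-r*dt) * [p*10.620547 + (1-p)*3.840872] = 7.417065


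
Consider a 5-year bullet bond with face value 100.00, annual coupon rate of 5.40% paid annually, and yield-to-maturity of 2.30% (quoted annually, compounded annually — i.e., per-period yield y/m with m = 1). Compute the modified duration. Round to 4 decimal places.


Coupon per period c = face * coupon_rate / m = 5.400000
Periods per year m = 1; per-period yield y/m = 0.023000
Number of cashflows N = 5
Cashflows (t years, CF_t, discount factor 1/(1+y/m)^(m*t), PV):
  t = 1.0000: CF_t = 5.400000, DF = 0.977517, PV = 5.278592
  t = 2.0000: CF_t = 5.400000, DF = 0.955540, PV = 5.159914
  t = 3.0000: CF_t = 5.400000, DF = 0.934056, PV = 5.043905
  t = 4.0000: CF_t = 5.400000, DF = 0.913056, PV = 4.930503
  t = 5.0000: CF_t = 105.400000, DF = 0.892528, PV = 94.072447
Price P = sum_t PV_t = 114.485362
First compute Macaulay numerator sum_t t * PV_t:
  t * PV_t at t = 1.0000: 5.278592
  t * PV_t at t = 2.0000: 10.319829
  t * PV_t at t = 3.0000: 15.131714
  t * PV_t at t = 4.0000: 19.722012
  t * PV_t at t = 5.0000: 470.362236
Macaulay duration D = 520.814383 / 114.485362 = 4.549179
Modified duration = D / (1 + y/m) = 4.549179 / (1 + 0.023000) = 4.446900

Answer: Modified duration = 4.4469


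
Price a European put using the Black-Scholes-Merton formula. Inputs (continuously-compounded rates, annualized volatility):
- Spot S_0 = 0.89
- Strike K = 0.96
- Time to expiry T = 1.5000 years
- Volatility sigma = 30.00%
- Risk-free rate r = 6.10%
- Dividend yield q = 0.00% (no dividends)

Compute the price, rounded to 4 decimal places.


d1 = (ln(S/K) + (r - q + 0.5*sigma^2) * T) / (sigma * sqrt(T)) = 0.22668171
d2 = d1 - sigma * sqrt(T) = -0.14074175
exp(-rT) = 0.91256132; exp(-qT) = 1.00000000
P = K * exp(-rT) * N(-d2) - S_0 * exp(-qT) * N(-d1)
N(-d1) = 0.41033563; N(-d2) = 0.55596302
P = 0.9600 * 0.91256132 * 0.55596302 - 0.8900 * 1.00000000 * 0.41033563 = 0.1219

Answer: Price = 0.1219


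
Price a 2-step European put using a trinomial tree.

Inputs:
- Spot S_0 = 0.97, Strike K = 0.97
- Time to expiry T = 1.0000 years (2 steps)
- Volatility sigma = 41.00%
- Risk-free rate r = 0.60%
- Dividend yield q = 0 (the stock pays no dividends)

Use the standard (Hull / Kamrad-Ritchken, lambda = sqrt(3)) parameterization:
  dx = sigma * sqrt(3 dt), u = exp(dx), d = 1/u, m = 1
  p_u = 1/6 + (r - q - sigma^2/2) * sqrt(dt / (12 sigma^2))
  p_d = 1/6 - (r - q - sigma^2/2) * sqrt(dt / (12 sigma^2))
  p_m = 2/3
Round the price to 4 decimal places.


Answer: Price = V(0,0) = 0.1301

Derivation:
dt = T/N = 0.500000; dx = sigma*sqrt(3*dt) = 0.502145
u = exp(dx) = 1.652262; d = 1/u = 0.605231
p_u = 0.127808, p_m = 0.666667, p_d = 0.205525
Discount per step: exp(-r*dt) = 0.997004
Stock lattice S(k, j) with j the centered position index:
  k=0: S(0,+0) = 0.9700
  k=1: S(1,-1) = 0.5871; S(1,+0) = 0.9700; S(1,+1) = 1.6027
  k=2: S(2,-2) = 0.3553; S(2,-1) = 0.5871; S(2,+0) = 0.9700; S(2,+1) = 1.6027; S(2,+2) = 2.6481
Terminal payoffs V(N, j) = max(K - S_T, 0):
  V(2,-2) = 0.614685; V(2,-1) = 0.382926; V(2,+0) = 0.000000; V(2,+1) = 0.000000; V(2,+2) = 0.000000
Backward induction: V(k, j) = exp(-r*dt) * [p_u * V(k+1, j+1) + p_m * V(k+1, j) + p_d * V(k+1, j-1)]
  V(1,-1) = exp(-r*dt) * [p_u*0.000000 + p_m*0.382926 + p_d*0.614685] = 0.380474
  V(1,+0) = exp(-r*dt) * [p_u*0.000000 + p_m*0.000000 + p_d*0.382926] = 0.078465
  V(1,+1) = exp(-r*dt) * [p_u*0.000000 + p_m*0.000000 + p_d*0.000000] = 0.000000
  V(0,+0) = exp(-r*dt) * [p_u*0.000000 + p_m*0.078465 + p_d*0.380474] = 0.130116


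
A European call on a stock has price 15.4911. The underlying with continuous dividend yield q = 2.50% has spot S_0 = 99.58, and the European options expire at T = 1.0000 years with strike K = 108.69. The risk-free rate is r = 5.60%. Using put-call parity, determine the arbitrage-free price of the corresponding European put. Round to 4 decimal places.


Put-call parity: C - P = S_0 * exp(-qT) - K * exp(-rT).
S_0 * exp(-qT) = 99.5800 * 0.97530991 = 97.12136104
K * exp(-rT) = 108.6900 * 0.94553914 = 102.77064868
P = C - S*exp(-qT) + K*exp(-rT)
P = 15.4911 - 97.12136104 + 102.77064868 = 21.1404

Answer: Put price = 21.1404


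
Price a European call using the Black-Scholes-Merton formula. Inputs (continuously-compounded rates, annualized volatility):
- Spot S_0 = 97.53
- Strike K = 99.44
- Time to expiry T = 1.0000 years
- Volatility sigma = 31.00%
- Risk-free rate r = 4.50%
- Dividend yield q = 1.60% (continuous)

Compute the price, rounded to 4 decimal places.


Answer: Price = 12.2308

Derivation:
d1 = (ln(S/K) + (r - q + 0.5*sigma^2) * T) / (sigma * sqrt(T)) = 0.18598573
d2 = d1 - sigma * sqrt(T) = -0.12401427
exp(-rT) = 0.95599748; exp(-qT) = 0.98412732
C = S_0 * exp(-qT) * N(d1) - K * exp(-rT) * N(d2)
N(d1) = 0.57377202; N(d2) = 0.45065199
C = 97.5300 * 0.98412732 * 0.57377202 - 99.4400 * 0.95599748 * 0.45065199 = 12.2308


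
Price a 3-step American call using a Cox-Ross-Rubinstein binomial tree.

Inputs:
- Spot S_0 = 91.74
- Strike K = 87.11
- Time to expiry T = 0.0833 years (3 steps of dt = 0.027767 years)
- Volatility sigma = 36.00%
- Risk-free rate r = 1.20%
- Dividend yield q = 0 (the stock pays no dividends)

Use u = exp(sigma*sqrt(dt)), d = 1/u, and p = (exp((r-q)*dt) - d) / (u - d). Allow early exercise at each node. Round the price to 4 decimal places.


dt = T/N = 0.027767
u = exp(sigma*sqrt(dt)) = 1.061824; d = 1/u = 0.941776
p = (exp((r-q)*dt) - d) / (u - d) = 0.487784
Discount per step: exp(-r*dt) = 0.999667
Stock lattice S(k, i) with i counting down-moves:
  k=0: S(0,0) = 91.7400
  k=1: S(1,0) = 97.4117; S(1,1) = 86.3985
  k=2: S(2,0) = 103.4341; S(2,1) = 91.7400; S(2,2) = 81.3680
  k=3: S(3,0) = 109.8288; S(3,1) = 97.4117; S(3,2) = 86.3985; S(3,3) = 76.6304
Terminal payoffs V(N, i) = max(S_T - K, 0):
  V(3,0) = 22.718767; V(3,1) = 10.301716; V(3,2) = 0.000000; V(3,3) = 0.000000
Backward induction: V(k, i) = exp(-r*dt) * [p * V(k+1, i) + (1-p) * V(k+1, i+1)]; then take max(V_cont, immediate exercise) for American.
  V(2,0) = exp(-r*dt) * [p*22.718767 + (1-p)*10.301716] = 16.353099; exercise = 16.324078; V(2,0) = max -> 16.353099
  V(2,1) = exp(-r*dt) * [p*10.301716 + (1-p)*0.000000] = 5.023333; exercise = 4.630000; V(2,1) = max -> 5.023333
  V(2,2) = exp(-r*dt) * [p*0.000000 + (1-p)*0.000000] = 0.000000; exercise = 0.000000; V(2,2) = max -> 0.000000
  V(1,0) = exp(-r*dt) * [p*16.353099 + (1-p)*5.023333] = 10.546291; exercise = 10.301716; V(1,0) = max -> 10.546291
  V(1,1) = exp(-r*dt) * [p*5.023333 + (1-p)*0.000000] = 2.449483; exercise = 0.000000; V(1,1) = max -> 2.449483
  V(0,0) = exp(-r*dt) * [p*10.546291 + (1-p)*2.449483] = 6.396841; exercise = 4.630000; V(0,0) = max -> 6.396841

Answer: Price = V(0,0) = 6.3968


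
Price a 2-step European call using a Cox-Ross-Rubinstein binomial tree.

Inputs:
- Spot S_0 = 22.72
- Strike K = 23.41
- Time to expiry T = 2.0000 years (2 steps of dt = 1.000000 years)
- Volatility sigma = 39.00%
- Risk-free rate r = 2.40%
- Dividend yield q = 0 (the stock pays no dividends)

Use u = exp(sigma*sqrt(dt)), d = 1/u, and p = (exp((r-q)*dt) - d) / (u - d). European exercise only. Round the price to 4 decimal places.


Answer: Price = V(0,0) = 4.6970

Derivation:
dt = T/N = 1.000000
u = exp(sigma*sqrt(dt)) = 1.476981; d = 1/u = 0.677057
p = (exp((r-q)*dt) - d) / (u - d) = 0.434083
Discount per step: exp(-r*dt) = 0.976286
Stock lattice S(k, i) with i counting down-moves:
  k=0: S(0,0) = 22.7200
  k=1: S(1,0) = 33.5570; S(1,1) = 15.3827
  k=2: S(2,0) = 49.5630; S(2,1) = 22.7200; S(2,2) = 10.4150
Terminal payoffs V(N, i) = max(S_T - K, 0):
  V(2,0) = 26.153050; V(2,1) = 0.000000; V(2,2) = 0.000000
Backward induction: V(k, i) = exp(-r*dt) * [p * V(k+1, i) + (1-p) * V(k+1, i+1)].
  V(1,0) = exp(-r*dt) * [p*26.153050 + (1-p)*0.000000] = 11.083378
  V(1,1) = exp(-r*dt) * [p*0.000000 + (1-p)*0.000000] = 0.000000
  V(0,0) = exp(-r*dt) * [p*11.083378 + (1-p)*0.000000] = 4.697015


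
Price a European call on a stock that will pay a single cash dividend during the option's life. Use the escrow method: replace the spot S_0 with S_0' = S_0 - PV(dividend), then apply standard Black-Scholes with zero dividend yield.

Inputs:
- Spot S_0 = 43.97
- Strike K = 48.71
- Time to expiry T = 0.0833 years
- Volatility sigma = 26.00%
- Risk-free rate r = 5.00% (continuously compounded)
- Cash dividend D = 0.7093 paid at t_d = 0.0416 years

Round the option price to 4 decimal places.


Answer: Price = 0.0951

Derivation:
PV(D) = D * exp(-r * t_d) = 0.7093 * 0.99792216 = 0.70782619
S_0' = S_0 - PV(D) = 43.9700 - 0.70782619 = 43.26217381
d1 = (ln(S_0'/K) + (r + sigma^2/2)*T) / (sigma*sqrt(T)) = -1.48753147
d2 = d1 - sigma*sqrt(T) = -1.56257199
exp(-rT) = 0.99584366
N(d1) = 0.06843725; N(d2) = 0.05907665
C = S_0' * N(d1) - K * exp(-rT) * N(d2) = 43.26217381 * 0.06843725 - 48.7100 * 0.99584366 * 0.05907665 = 0.0951


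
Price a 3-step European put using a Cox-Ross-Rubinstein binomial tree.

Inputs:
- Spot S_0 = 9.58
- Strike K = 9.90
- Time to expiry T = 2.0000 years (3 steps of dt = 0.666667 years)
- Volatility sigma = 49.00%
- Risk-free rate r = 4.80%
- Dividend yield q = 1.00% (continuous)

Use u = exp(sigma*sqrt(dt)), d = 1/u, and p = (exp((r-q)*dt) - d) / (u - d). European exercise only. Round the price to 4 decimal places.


Answer: Price = V(0,0) = 2.4853

Derivation:
dt = T/N = 0.666667
u = exp(sigma*sqrt(dt)) = 1.491949; d = 1/u = 0.670264
p = (exp((r-q)*dt) - d) / (u - d) = 0.432517
Discount per step: exp(-r*dt) = 0.968507
Stock lattice S(k, i) with i counting down-moves:
  k=0: S(0,0) = 9.5800
  k=1: S(1,0) = 14.2929; S(1,1) = 6.4211
  k=2: S(2,0) = 21.3242; S(2,1) = 9.5800; S(2,2) = 4.3039
  k=3: S(3,0) = 31.8147; S(3,1) = 14.2929; S(3,2) = 6.4211; S(3,3) = 2.8847
Terminal payoffs V(N, i) = max(K - S_T, 0):
  V(3,0) = 0.000000; V(3,1) = 0.000000; V(3,2) = 3.478869; V(3,3) = 7.015281
Backward induction: V(k, i) = exp(-r*dt) * [p * V(k+1, i) + (1-p) * V(k+1, i+1)].
  V(2,0) = exp(-r*dt) * [p*0.000000 + (1-p)*0.000000] = 0.000000
  V(2,1) = exp(-r*dt) * [p*0.000000 + (1-p)*3.478869] = 1.912024
  V(2,2) = exp(-r*dt) * [p*3.478869 + (1-p)*7.015281] = 5.312958
  V(1,0) = exp(-r*dt) * [p*0.000000 + (1-p)*1.912024] = 1.050869
  V(1,1) = exp(-r*dt) * [p*1.912024 + (1-p)*5.312958] = 3.720998
  V(0,0) = exp(-r*dt) * [p*1.050869 + (1-p)*3.720998] = 2.485306


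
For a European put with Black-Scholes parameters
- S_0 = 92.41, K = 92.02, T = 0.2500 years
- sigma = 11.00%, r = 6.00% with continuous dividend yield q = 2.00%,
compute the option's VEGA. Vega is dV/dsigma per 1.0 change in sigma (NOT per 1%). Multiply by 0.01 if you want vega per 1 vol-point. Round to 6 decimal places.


d1 = 0.2862136940; d2 = 0.2312136940
phi(d1) = 0.3829320684; exp(-qT) = 0.9950124792; exp(-rT) = 0.9851119396
Vega = S * exp(-qT) * phi(d1) * sqrt(T) = 92.4100 * 0.9950124792 * 0.3829320684 * 0.5000000000 = 17.605130

Answer: Vega = 17.605130


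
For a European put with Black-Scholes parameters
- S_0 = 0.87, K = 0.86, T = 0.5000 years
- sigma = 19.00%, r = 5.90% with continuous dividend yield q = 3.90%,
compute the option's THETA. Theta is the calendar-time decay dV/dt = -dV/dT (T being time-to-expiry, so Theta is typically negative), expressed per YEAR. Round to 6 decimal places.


Answer: Theta = -0.035400

Derivation:
d1 = 0.2276572887; d2 = 0.0933070003
phi(d1) = 0.3887369233; exp(-qT) = 0.9806888952; exp(-rT) = 0.9709308776
Theta = -S*exp(-qT)*phi(d1)*sigma/(2*sqrt(T)) + r*K*exp(-rT)*N(-d2) - q*S*exp(-qT)*N(-d1)
N(-d1) = 0.4099563396; N(-d2) = 0.4628298355; sqrt(T) = 0.7071067812
Term 1 = -0.8700 * 0.9806888952 * 0.3887369233 * 0.1900 / (2 * 0.7071067812) = -0.0445599717
Term 2 = 0.0590 * 0.8600 * 0.9709308776 * 0.4628298355 = 0.0228013270
Term 3 = -0.0390 * 0.8700 * 0.9806888952 * 0.4099563396 = -0.0136412046
Theta = -0.0445599717 + (0.0228013270) + (-0.0136412046) = -0.035400


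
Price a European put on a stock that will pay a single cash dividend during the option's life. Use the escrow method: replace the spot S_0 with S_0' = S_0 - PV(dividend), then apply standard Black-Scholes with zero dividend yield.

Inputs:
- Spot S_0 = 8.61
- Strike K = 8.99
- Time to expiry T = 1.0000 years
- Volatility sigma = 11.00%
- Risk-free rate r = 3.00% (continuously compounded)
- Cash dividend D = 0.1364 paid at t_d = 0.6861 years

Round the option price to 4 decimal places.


PV(D) = D * exp(-r * t_d) = 0.1364 * 0.97962738 = 0.13362118
S_0' = S_0 - PV(D) = 8.6100 - 0.13362118 = 8.47637882
d1 = (ln(S_0'/K) + (r + sigma^2/2)*T) / (sigma*sqrt(T)) = -0.20708650
d2 = d1 - sigma*sqrt(T) = -0.31708650
exp(-rT) = 0.97044553
N(-d1) = 0.58202885; N(-d2) = 0.62441102
P = K * exp(-rT) * N(-d2) - S_0' * N(-d1) = 8.9900 * 0.97044553 * 0.62441102 - 8.47637882 * 0.58202885 = 0.5141

Answer: Price = 0.5141


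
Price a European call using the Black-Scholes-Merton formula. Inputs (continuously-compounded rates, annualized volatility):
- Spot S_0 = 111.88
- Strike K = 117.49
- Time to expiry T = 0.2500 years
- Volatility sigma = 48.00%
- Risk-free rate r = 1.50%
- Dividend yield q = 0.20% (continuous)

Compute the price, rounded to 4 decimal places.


d1 = (ln(S/K) + (r - q + 0.5*sigma^2) * T) / (sigma * sqrt(T)) = -0.07031815
d2 = d1 - sigma * sqrt(T) = -0.31031815
exp(-rT) = 0.99625702; exp(-qT) = 0.99950012
C = S_0 * exp(-qT) * N(d1) - K * exp(-rT) * N(d2)
N(d1) = 0.47197022; N(d2) = 0.37815952
C = 111.8800 * 0.99950012 * 0.47197022 - 117.4900 * 0.99625702 * 0.37815952 = 8.5140

Answer: Price = 8.5140


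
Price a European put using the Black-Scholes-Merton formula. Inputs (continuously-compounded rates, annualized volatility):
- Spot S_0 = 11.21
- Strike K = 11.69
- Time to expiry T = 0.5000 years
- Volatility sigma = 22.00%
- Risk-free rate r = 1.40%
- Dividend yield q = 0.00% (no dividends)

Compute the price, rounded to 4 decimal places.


d1 = (ln(S/K) + (r - q + 0.5*sigma^2) * T) / (sigma * sqrt(T)) = -0.14674097
d2 = d1 - sigma * sqrt(T) = -0.30230447
exp(-rT) = 0.99302444; exp(-qT) = 1.00000000
P = K * exp(-rT) * N(-d2) - S_0 * exp(-qT) * N(-d1)
N(-d1) = 0.55833176; N(-d2) = 0.61879001
P = 11.6900 * 0.99302444 * 0.61879001 - 11.2100 * 1.00000000 * 0.55833176 = 0.9243

Answer: Price = 0.9243


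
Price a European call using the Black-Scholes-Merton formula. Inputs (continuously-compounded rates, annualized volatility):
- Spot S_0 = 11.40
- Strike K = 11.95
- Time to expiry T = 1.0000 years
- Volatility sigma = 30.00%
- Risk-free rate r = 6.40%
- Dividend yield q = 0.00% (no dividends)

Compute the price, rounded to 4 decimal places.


Answer: Price = 1.4454

Derivation:
d1 = (ln(S/K) + (r - q + 0.5*sigma^2) * T) / (sigma * sqrt(T)) = 0.20627359
d2 = d1 - sigma * sqrt(T) = -0.09372641
exp(-rT) = 0.93800500; exp(-qT) = 1.00000000
C = S_0 * exp(-qT) * N(d1) - K * exp(-rT) * N(d2)
N(d1) = 0.58171140; N(d2) = 0.46266325
C = 11.4000 * 1.00000000 * 0.58171140 - 11.9500 * 0.93800500 * 0.46266325 = 1.4454


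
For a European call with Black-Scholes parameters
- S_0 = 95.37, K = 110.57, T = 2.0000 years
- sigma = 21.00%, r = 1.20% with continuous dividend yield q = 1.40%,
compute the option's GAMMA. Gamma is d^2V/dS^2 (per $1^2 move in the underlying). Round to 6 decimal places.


Answer: Gamma = 0.012823

Derivation:
d1 = -0.3629301012; d2 = -0.6599149493
phi(d1) = 0.3735147954; exp(-qT) = 0.9723883668; exp(-rT) = 0.9762857098
Gamma = exp(-qT) * phi(d1) / (S * sigma * sqrt(T)) = 0.9723883668 * 0.3735147954 / (95.3700 * 0.2100 * 1.4142135624) = 0.012823


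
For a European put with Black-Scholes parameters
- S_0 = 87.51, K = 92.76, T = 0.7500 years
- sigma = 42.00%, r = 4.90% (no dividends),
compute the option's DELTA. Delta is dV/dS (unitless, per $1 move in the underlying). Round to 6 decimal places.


Answer: Delta = -0.451164

Derivation:
d1 = 0.1227214637; d2 = -0.2410092059
phi(d1) = 0.3959494165; exp(-qT) = 1.0000000000; exp(-rT) = 0.9639170845
N(-d1) = 0.4511638334
Delta = -exp(-qT) * N(-d1) = -1.0000000000 * 0.4511638334 = -0.451164


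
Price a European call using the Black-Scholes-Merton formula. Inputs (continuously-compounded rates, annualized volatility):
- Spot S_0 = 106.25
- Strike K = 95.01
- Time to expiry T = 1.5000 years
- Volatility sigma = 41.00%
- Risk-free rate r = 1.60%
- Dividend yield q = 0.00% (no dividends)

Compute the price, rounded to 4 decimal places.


d1 = (ln(S/K) + (r - q + 0.5*sigma^2) * T) / (sigma * sqrt(T)) = 0.52153751
d2 = d1 - sigma * sqrt(T) = 0.01939211
exp(-rT) = 0.97628571; exp(-qT) = 1.00000000
C = S_0 * exp(-qT) * N(d1) - K * exp(-rT) * N(d2)
N(d1) = 0.69900381; N(d2) = 0.50773585
C = 106.2500 * 1.00000000 * 0.69900381 - 95.0100 * 0.97628571 * 0.50773585 = 27.1731

Answer: Price = 27.1731


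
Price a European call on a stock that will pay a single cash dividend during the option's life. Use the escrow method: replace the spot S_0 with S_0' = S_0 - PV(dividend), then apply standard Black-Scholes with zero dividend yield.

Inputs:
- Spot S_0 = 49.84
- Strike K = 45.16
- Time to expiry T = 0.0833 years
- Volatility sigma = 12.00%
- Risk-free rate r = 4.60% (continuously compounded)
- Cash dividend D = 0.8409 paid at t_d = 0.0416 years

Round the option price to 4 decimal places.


Answer: Price = 4.0170

Derivation:
PV(D) = D * exp(-r * t_d) = 0.8409 * 0.99808823 = 0.83929239
S_0' = S_0 - PV(D) = 49.8400 - 0.83929239 = 49.00070761
d1 = (ln(S_0'/K) + (r + sigma^2/2)*T) / (sigma*sqrt(T)) = 2.48467815
d2 = d1 - sigma*sqrt(T) = 2.45004406
exp(-rT) = 0.99617553
N(d1) = 0.99351657; N(d2) = 0.99285806
C = S_0' * N(d1) - K * exp(-rT) * N(d2) = 49.00070761 * 0.99351657 - 45.1600 * 0.99617553 * 0.99285806 = 4.0170


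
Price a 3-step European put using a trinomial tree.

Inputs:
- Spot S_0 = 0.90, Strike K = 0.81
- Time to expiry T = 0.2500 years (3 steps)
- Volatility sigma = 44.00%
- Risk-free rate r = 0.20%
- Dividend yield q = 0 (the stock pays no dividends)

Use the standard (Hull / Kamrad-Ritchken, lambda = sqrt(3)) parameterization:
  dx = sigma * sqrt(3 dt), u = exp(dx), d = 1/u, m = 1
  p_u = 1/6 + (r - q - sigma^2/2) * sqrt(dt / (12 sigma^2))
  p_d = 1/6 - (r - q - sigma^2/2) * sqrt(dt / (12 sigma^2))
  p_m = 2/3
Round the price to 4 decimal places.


dt = T/N = 0.083333; dx = sigma*sqrt(3*dt) = 0.220000
u = exp(dx) = 1.246077; d = 1/u = 0.802519
p_u = 0.148712, p_m = 0.666667, p_d = 0.184621
Discount per step: exp(-r*dt) = 0.999833
Stock lattice S(k, j) with j the centered position index:
  k=0: S(0,+0) = 0.9000
  k=1: S(1,-1) = 0.7223; S(1,+0) = 0.9000; S(1,+1) = 1.1215
  k=2: S(2,-2) = 0.5796; S(2,-1) = 0.7223; S(2,+0) = 0.9000; S(2,+1) = 1.1215; S(2,+2) = 1.3974
  k=3: S(3,-3) = 0.4652; S(3,-2) = 0.5796; S(3,-1) = 0.7223; S(3,+0) = 0.9000; S(3,+1) = 1.1215; S(3,+2) = 1.3974; S(3,+3) = 1.7413
Terminal payoffs V(N, j) = max(K - S_T, 0):
  V(3,-3) = 0.344834; V(3,-2) = 0.230367; V(3,-1) = 0.087733; V(3,+0) = 0.000000; V(3,+1) = 0.000000; V(3,+2) = 0.000000; V(3,+3) = 0.000000
Backward induction: V(k, j) = exp(-r*dt) * [p_u * V(k+1, j+1) + p_m * V(k+1, j) + p_d * V(k+1, j-1)]
  V(2,-2) = exp(-r*dt) * [p_u*0.087733 + p_m*0.230367 + p_d*0.344834] = 0.230250
  V(2,-1) = exp(-r*dt) * [p_u*0.000000 + p_m*0.087733 + p_d*0.230367] = 0.101003
  V(2,+0) = exp(-r*dt) * [p_u*0.000000 + p_m*0.000000 + p_d*0.087733] = 0.016195
  V(2,+1) = exp(-r*dt) * [p_u*0.000000 + p_m*0.000000 + p_d*0.000000] = 0.000000
  V(2,+2) = exp(-r*dt) * [p_u*0.000000 + p_m*0.000000 + p_d*0.000000] = 0.000000
  V(1,-1) = exp(-r*dt) * [p_u*0.016195 + p_m*0.101003 + p_d*0.230250] = 0.112234
  V(1,+0) = exp(-r*dt) * [p_u*0.000000 + p_m*0.016195 + p_d*0.101003] = 0.029439
  V(1,+1) = exp(-r*dt) * [p_u*0.000000 + p_m*0.000000 + p_d*0.016195] = 0.002989
  V(0,+0) = exp(-r*dt) * [p_u*0.002989 + p_m*0.029439 + p_d*0.112234] = 0.040784

Answer: Price = V(0,0) = 0.0408


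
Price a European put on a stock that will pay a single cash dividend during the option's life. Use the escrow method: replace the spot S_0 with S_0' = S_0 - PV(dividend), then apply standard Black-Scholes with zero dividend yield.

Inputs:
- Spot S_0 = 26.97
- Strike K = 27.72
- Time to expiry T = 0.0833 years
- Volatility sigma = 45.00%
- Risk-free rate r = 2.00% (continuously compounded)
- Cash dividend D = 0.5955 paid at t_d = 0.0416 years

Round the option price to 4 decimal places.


PV(D) = D * exp(-r * t_d) = 0.5955 * 0.99916835 = 0.59500475
S_0' = S_0 - PV(D) = 26.9700 - 0.59500475 = 26.37499525
d1 = (ln(S_0'/K) + (r + sigma^2/2)*T) / (sigma*sqrt(T)) = -0.30519172
d2 = d1 - sigma*sqrt(T) = -0.43506955
exp(-rT) = 0.99833539
N(-d1) = 0.61988993; N(-d2) = 0.66824403
P = K * exp(-rT) * N(-d2) - S_0' * N(-d1) = 27.7200 * 0.99833539 * 0.66824403 - 26.37499525 * 0.61988993 = 2.1433

Answer: Price = 2.1433


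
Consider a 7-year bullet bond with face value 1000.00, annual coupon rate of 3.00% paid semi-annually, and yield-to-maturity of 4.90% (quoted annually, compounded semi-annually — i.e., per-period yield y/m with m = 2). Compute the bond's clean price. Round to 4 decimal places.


Answer: Price = 888.5507

Derivation:
Coupon per period c = face * coupon_rate / m = 15.000000
Periods per year m = 2; per-period yield y/m = 0.024500
Number of cashflows N = 14
Cashflows (t years, CF_t, discount factor 1/(1+y/m)^(m*t), PV):
  t = 0.5000: CF_t = 15.000000, DF = 0.976086, PV = 14.641288
  t = 1.0000: CF_t = 15.000000, DF = 0.952744, PV = 14.291155
  t = 1.5000: CF_t = 15.000000, DF = 0.929960, PV = 13.949395
  t = 2.0000: CF_t = 15.000000, DF = 0.907721, PV = 13.615808
  t = 2.5000: CF_t = 15.000000, DF = 0.886013, PV = 13.290198
  t = 3.0000: CF_t = 15.000000, DF = 0.864825, PV = 12.972375
  t = 3.5000: CF_t = 15.000000, DF = 0.844143, PV = 12.662152
  t = 4.0000: CF_t = 15.000000, DF = 0.823957, PV = 12.359348
  t = 4.5000: CF_t = 15.000000, DF = 0.804252, PV = 12.063785
  t = 5.0000: CF_t = 15.000000, DF = 0.785019, PV = 11.775291
  t = 5.5000: CF_t = 15.000000, DF = 0.766246, PV = 11.493695
  t = 6.0000: CF_t = 15.000000, DF = 0.747922, PV = 11.218834
  t = 6.5000: CF_t = 15.000000, DF = 0.730036, PV = 10.950545
  t = 7.0000: CF_t = 1015.000000, DF = 0.712578, PV = 723.266856
Price P = sum_t PV_t = 888.550724


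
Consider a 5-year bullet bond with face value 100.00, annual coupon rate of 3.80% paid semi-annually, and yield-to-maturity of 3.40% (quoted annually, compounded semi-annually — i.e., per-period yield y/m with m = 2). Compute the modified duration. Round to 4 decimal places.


Answer: Modified duration = 4.5281

Derivation:
Coupon per period c = face * coupon_rate / m = 1.900000
Periods per year m = 2; per-period yield y/m = 0.017000
Number of cashflows N = 10
Cashflows (t years, CF_t, discount factor 1/(1+y/m)^(m*t), PV):
  t = 0.5000: CF_t = 1.900000, DF = 0.983284, PV = 1.868240
  t = 1.0000: CF_t = 1.900000, DF = 0.966848, PV = 1.837011
  t = 1.5000: CF_t = 1.900000, DF = 0.950686, PV = 1.806304
  t = 2.0000: CF_t = 1.900000, DF = 0.934795, PV = 1.776110
  t = 2.5000: CF_t = 1.900000, DF = 0.919169, PV = 1.746421
  t = 3.0000: CF_t = 1.900000, DF = 0.903804, PV = 1.717228
  t = 3.5000: CF_t = 1.900000, DF = 0.888696, PV = 1.688523
  t = 4.0000: CF_t = 1.900000, DF = 0.873841, PV = 1.660298
  t = 4.5000: CF_t = 1.900000, DF = 0.859234, PV = 1.632544
  t = 5.0000: CF_t = 101.900000, DF = 0.844871, PV = 86.092368
Price P = sum_t PV_t = 101.825046
First compute Macaulay numerator sum_t t * PV_t:
  t * PV_t at t = 0.5000: 0.934120
  t * PV_t at t = 1.0000: 1.837011
  t * PV_t at t = 1.5000: 2.709455
  t * PV_t at t = 2.0000: 3.552219
  t * PV_t at t = 2.5000: 4.366051
  t * PV_t at t = 3.0000: 5.151683
  t * PV_t at t = 3.5000: 5.909830
  t * PV_t at t = 4.0000: 6.641191
  t * PV_t at t = 4.5000: 7.346450
  t * PV_t at t = 5.0000: 430.461841
Macaulay duration D = 468.909852 / 101.825046 = 4.605054
Modified duration = D / (1 + y/m) = 4.605054 / (1 + 0.017000) = 4.528077


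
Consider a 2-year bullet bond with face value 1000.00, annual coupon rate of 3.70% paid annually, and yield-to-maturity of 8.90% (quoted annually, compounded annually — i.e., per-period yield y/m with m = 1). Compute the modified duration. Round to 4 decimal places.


Answer: Modified duration = 1.8022

Derivation:
Coupon per period c = face * coupon_rate / m = 37.000000
Periods per year m = 1; per-period yield y/m = 0.089000
Number of cashflows N = 2
Cashflows (t years, CF_t, discount factor 1/(1+y/m)^(m*t), PV):
  t = 1.0000: CF_t = 37.000000, DF = 0.918274, PV = 33.976125
  t = 2.0000: CF_t = 1037.000000, DF = 0.843226, PV = 874.425868
Price P = sum_t PV_t = 908.401993
First compute Macaulay numerator sum_t t * PV_t:
  t * PV_t at t = 1.0000: 33.976125
  t * PV_t at t = 2.0000: 1748.851736
Macaulay duration D = 1782.827861 / 908.401993 = 1.962598
Modified duration = D / (1 + y/m) = 1.962598 / (1 + 0.089000) = 1.802202


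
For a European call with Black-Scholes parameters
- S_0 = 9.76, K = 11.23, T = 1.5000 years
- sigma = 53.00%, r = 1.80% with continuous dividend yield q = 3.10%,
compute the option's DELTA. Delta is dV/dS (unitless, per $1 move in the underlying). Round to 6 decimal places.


Answer: Delta = 0.507101

Derivation:
d1 = 0.0783815638; d2 = -0.5707332181
phi(d1) = 0.3977186760; exp(-qT) = 0.9545645606; exp(-rT) = 0.9733612415
N(d1) = 0.5312377308
Delta = exp(-qT) * N(d1) = 0.9545645606 * 0.5312377308 = 0.507101


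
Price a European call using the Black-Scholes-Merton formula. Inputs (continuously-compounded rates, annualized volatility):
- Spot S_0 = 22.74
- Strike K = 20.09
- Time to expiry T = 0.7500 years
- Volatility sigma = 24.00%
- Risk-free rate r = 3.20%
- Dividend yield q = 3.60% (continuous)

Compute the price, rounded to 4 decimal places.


d1 = (ln(S/K) + (r - q + 0.5*sigma^2) * T) / (sigma * sqrt(T)) = 0.68561937
d2 = d1 - sigma * sqrt(T) = 0.47777327
exp(-rT) = 0.97628571; exp(-qT) = 0.97336124
C = S_0 * exp(-qT) * N(d1) - K * exp(-rT) * N(d2)
N(d1) = 0.75352342; N(d2) = 0.68359421
C = 22.7400 * 0.97336124 * 0.75352342 - 20.0900 * 0.97628571 * 0.68359421 = 3.2709

Answer: Price = 3.2709


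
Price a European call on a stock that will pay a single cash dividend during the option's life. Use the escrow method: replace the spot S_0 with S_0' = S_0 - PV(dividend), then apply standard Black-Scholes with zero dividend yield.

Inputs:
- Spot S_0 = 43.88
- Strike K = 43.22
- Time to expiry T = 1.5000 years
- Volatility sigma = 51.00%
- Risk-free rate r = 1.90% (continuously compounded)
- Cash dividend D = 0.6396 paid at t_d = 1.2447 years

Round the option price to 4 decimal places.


Answer: Price = 11.0888

Derivation:
PV(D) = D * exp(-r * t_d) = 0.6396 * 0.97662815 = 0.62465137
S_0' = S_0 - PV(D) = 43.8800 - 0.62465137 = 43.25534863
d1 = (ln(S_0'/K) + (r + sigma^2/2)*T) / (sigma*sqrt(T)) = 0.35924656
d2 = d1 - sigma*sqrt(T) = -0.26537333
exp(-rT) = 0.97190229
N(d1) = 0.64029467; N(d2) = 0.39536094
C = S_0' * N(d1) - K * exp(-rT) * N(d2) = 43.25534863 * 0.64029467 - 43.2200 * 0.97190229 * 0.39536094 = 11.0888


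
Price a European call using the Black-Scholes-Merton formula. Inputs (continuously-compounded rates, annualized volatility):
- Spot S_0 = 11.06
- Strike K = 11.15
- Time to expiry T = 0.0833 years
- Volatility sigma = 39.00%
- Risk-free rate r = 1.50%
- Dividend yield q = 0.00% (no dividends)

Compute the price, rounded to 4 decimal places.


d1 = (ln(S/K) + (r - q + 0.5*sigma^2) * T) / (sigma * sqrt(T)) = -0.00462005
d2 = d1 - sigma * sqrt(T) = -0.11718084
exp(-rT) = 0.99875128; exp(-qT) = 1.00000000
C = S_0 * exp(-qT) * N(d1) - K * exp(-rT) * N(d2)
N(d1) = 0.49815687; N(d2) = 0.45335838
C = 11.0600 * 1.00000000 * 0.49815687 - 11.1500 * 0.99875128 * 0.45335838 = 0.4610

Answer: Price = 0.4610


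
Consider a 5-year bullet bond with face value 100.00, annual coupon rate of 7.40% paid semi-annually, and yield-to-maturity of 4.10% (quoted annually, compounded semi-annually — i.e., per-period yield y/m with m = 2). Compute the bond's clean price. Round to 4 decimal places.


Answer: Price = 114.7826

Derivation:
Coupon per period c = face * coupon_rate / m = 3.700000
Periods per year m = 2; per-period yield y/m = 0.020500
Number of cashflows N = 10
Cashflows (t years, CF_t, discount factor 1/(1+y/m)^(m*t), PV):
  t = 0.5000: CF_t = 3.700000, DF = 0.979912, PV = 3.625674
  t = 1.0000: CF_t = 3.700000, DF = 0.960227, PV = 3.552840
  t = 1.5000: CF_t = 3.700000, DF = 0.940938, PV = 3.481470
  t = 2.0000: CF_t = 3.700000, DF = 0.922036, PV = 3.411534
  t = 2.5000: CF_t = 3.700000, DF = 0.903514, PV = 3.343002
  t = 3.0000: CF_t = 3.700000, DF = 0.885364, PV = 3.275847
  t = 3.5000: CF_t = 3.700000, DF = 0.867579, PV = 3.210042
  t = 4.0000: CF_t = 3.700000, DF = 0.850151, PV = 3.145558
  t = 4.5000: CF_t = 3.700000, DF = 0.833073, PV = 3.082369
  t = 5.0000: CF_t = 103.700000, DF = 0.816338, PV = 84.654230
Price P = sum_t PV_t = 114.782567


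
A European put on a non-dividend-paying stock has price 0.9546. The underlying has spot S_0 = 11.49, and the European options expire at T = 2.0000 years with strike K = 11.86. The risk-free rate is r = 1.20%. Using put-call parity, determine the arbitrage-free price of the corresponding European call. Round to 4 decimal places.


Answer: Call price = 0.8659

Derivation:
Put-call parity: C - P = S_0 * exp(-qT) - K * exp(-rT).
S_0 * exp(-qT) = 11.4900 * 1.00000000 = 11.49000000
K * exp(-rT) = 11.8600 * 0.97628571 = 11.57874852
C = P + S*exp(-qT) - K*exp(-rT)
C = 0.9546 + 11.49000000 - 11.57874852 = 0.8659


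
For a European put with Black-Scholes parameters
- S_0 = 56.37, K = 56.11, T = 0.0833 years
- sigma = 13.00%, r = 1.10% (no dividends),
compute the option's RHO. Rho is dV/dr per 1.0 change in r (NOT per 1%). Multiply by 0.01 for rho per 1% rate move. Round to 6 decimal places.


d1 = 0.1663964251; d2 = 0.1288761639
phi(d1) = 0.3934574228; exp(-qT) = 1.0000000000; exp(-rT) = 0.9990841197
N(-d2) = 0.4487278189
Rho = -K*T*exp(-rT)*N(-d2) = -56.1100 * 0.0833 * 0.9990841197 * 0.4487278189 = -2.095416

Answer: Rho = -2.095416


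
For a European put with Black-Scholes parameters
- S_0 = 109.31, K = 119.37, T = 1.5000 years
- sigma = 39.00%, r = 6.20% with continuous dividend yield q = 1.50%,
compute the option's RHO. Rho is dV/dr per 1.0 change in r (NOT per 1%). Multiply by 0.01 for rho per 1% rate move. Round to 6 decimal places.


d1 = 0.2021037751; d2 = -0.2755467247
phi(d1) = 0.3908773304; exp(-qT) = 0.9777512372; exp(-rT) = 0.9111935003
N(-d2) = 0.6085518833
Rho = -K*T*exp(-rT)*N(-d2) = -119.3700 * 1.5000 * 0.9111935003 * 0.6085518833 = -99.287523

Answer: Rho = -99.287523


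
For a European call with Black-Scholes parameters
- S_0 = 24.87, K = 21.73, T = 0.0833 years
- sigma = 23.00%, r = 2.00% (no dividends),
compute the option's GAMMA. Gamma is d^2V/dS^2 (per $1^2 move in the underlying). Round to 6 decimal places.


d1 = 2.0914969020; d2 = 2.0251149014
phi(d1) = 0.0447744247; exp(-qT) = 1.0000000000; exp(-rT) = 0.9983353870
Gamma = exp(-qT) * phi(d1) / (S * sigma * sqrt(T)) = 1.0000000000 * 0.0447744247 / (24.8700 * 0.2300 * 0.2886173938) = 0.027121

Answer: Gamma = 0.027121


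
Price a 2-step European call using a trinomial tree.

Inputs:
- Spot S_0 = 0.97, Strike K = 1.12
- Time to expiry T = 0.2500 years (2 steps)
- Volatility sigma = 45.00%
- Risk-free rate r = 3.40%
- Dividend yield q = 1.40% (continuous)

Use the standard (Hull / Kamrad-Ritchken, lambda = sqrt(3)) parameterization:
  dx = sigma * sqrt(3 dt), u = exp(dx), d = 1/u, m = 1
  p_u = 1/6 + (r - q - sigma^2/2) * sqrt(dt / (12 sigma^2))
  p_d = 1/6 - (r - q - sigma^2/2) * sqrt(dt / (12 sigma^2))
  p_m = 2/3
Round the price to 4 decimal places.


Answer: Price = V(0,0) = 0.0432

Derivation:
dt = T/N = 0.125000; dx = sigma*sqrt(3*dt) = 0.275568
u = exp(dx) = 1.317278; d = 1/u = 0.759141
p_u = 0.148239, p_m = 0.666667, p_d = 0.185095
Discount per step: exp(-r*dt) = 0.995759
Stock lattice S(k, j) with j the centered position index:
  k=0: S(0,+0) = 0.9700
  k=1: S(1,-1) = 0.7364; S(1,+0) = 0.9700; S(1,+1) = 1.2778
  k=2: S(2,-2) = 0.5590; S(2,-1) = 0.7364; S(2,+0) = 0.9700; S(2,+1) = 1.2778; S(2,+2) = 1.6832
Terminal payoffs V(N, j) = max(S_T - K, 0):
  V(2,-2) = 0.000000; V(2,-1) = 0.000000; V(2,+0) = 0.000000; V(2,+1) = 0.157760; V(2,+2) = 0.563165
Backward induction: V(k, j) = exp(-r*dt) * [p_u * V(k+1, j+1) + p_m * V(k+1, j) + p_d * V(k+1, j-1)]
  V(1,-1) = exp(-r*dt) * [p_u*0.000000 + p_m*0.000000 + p_d*0.000000] = 0.000000
  V(1,+0) = exp(-r*dt) * [p_u*0.157760 + p_m*0.000000 + p_d*0.000000] = 0.023287
  V(1,+1) = exp(-r*dt) * [p_u*0.563165 + p_m*0.157760 + p_d*0.000000] = 0.187856
  V(0,+0) = exp(-r*dt) * [p_u*0.187856 + p_m*0.023287 + p_d*0.000000] = 0.043188


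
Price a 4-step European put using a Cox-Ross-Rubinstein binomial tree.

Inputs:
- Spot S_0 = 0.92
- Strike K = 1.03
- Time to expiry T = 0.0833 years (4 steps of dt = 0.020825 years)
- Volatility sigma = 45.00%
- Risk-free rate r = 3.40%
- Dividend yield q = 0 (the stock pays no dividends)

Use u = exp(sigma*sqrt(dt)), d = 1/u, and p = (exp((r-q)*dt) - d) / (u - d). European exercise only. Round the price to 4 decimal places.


dt = T/N = 0.020825
u = exp(sigma*sqrt(dt)) = 1.067094; d = 1/u = 0.937125
p = (exp((r-q)*dt) - d) / (u - d) = 0.489221
Discount per step: exp(-r*dt) = 0.999292
Stock lattice S(k, i) with i counting down-moves:
  k=0: S(0,0) = 0.9200
  k=1: S(1,0) = 0.9817; S(1,1) = 0.8622
  k=2: S(2,0) = 1.0476; S(2,1) = 0.9200; S(2,2) = 0.8079
  k=3: S(3,0) = 1.1179; S(3,1) = 0.9817; S(3,2) = 0.8622; S(3,3) = 0.7571
  k=4: S(4,0) = 1.1929; S(4,1) = 1.0476; S(4,2) = 0.9200; S(4,3) = 0.8079; S(4,4) = 0.7095
Terminal payoffs V(N, i) = max(K - S_T, 0):
  V(4,0) = 0.000000; V(4,1) = 0.000000; V(4,2) = 0.110000; V(4,3) = 0.222054; V(4,4) = 0.320459
Backward induction: V(k, i) = exp(-r*dt) * [p * V(k+1, i) + (1-p) * V(k+1, i+1)].
  V(3,0) = exp(-r*dt) * [p*0.000000 + (1-p)*0.000000] = 0.000000
  V(3,1) = exp(-r*dt) * [p*0.000000 + (1-p)*0.110000] = 0.056146
  V(3,2) = exp(-r*dt) * [p*0.110000 + (1-p)*0.222054] = 0.167116
  V(3,3) = exp(-r*dt) * [p*0.222054 + (1-p)*0.320459] = 0.272124
  V(2,0) = exp(-r*dt) * [p*0.000000 + (1-p)*0.056146] = 0.028658
  V(2,1) = exp(-r*dt) * [p*0.056146 + (1-p)*0.167116] = 0.112747
  V(2,2) = exp(-r*dt) * [p*0.167116 + (1-p)*0.272124] = 0.220596
  V(1,0) = exp(-r*dt) * [p*0.028658 + (1-p)*0.112747] = 0.071558
  V(1,1) = exp(-r*dt) * [p*0.112747 + (1-p)*0.220596] = 0.167715
  V(0,0) = exp(-r*dt) * [p*0.071558 + (1-p)*0.167715] = 0.120588

Answer: Price = V(0,0) = 0.1206


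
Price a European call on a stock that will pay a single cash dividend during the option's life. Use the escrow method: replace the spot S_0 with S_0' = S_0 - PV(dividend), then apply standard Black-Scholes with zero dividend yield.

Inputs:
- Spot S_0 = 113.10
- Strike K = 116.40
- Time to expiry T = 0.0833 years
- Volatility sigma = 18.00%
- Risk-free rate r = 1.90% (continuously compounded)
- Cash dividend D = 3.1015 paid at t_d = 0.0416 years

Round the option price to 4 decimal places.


PV(D) = D * exp(-r * t_d) = 3.1015 * 0.99920991 = 3.09904954
S_0' = S_0 - PV(D) = 113.1000 - 3.09904954 = 110.00095046
d1 = (ln(S_0'/K) + (r + sigma^2/2)*T) / (sigma*sqrt(T)) = -1.03195769
d2 = d1 - sigma*sqrt(T) = -1.08390882
exp(-rT) = 0.99841855
N(d1) = 0.15104597; N(d2) = 0.13920261
C = S_0' * N(d1) - K * exp(-rT) * N(d2) = 110.00095046 * 0.15104597 - 116.4000 * 0.99841855 * 0.13920261 = 0.4376

Answer: Price = 0.4376
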